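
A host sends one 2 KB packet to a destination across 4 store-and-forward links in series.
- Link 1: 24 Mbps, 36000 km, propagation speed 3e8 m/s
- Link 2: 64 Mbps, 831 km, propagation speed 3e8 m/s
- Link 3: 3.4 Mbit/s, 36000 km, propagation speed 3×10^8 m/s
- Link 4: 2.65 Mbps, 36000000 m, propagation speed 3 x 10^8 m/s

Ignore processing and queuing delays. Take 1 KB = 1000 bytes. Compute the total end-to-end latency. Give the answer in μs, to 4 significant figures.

374400 μs

L = 16000 bits.
Transmission delays (L/R per hop): 666.667, 250, 4705.88, 6037.74 μs; sum = 11660.3 μs.
Propagation delays (d/s per hop): 120000, 2770, 120000, 120000 μs; sum = 362770 μs.
End-to-end = 374400 μs.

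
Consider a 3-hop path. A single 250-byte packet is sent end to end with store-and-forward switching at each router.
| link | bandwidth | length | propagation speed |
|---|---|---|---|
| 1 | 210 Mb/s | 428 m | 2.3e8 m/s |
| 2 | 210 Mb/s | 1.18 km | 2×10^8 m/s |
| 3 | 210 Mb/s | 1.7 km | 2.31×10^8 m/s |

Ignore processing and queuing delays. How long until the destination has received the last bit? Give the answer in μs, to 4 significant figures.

L = 250 × 8 = 2000 bits.
Transmission delay per hop = L/R = 2000/210000000 = 9.52381 μs; 3 hops → 28.5714 μs.
Propagation delays (d/s per hop): 1.86087, 5.9, 7.35931 μs; sum = 15.1202 μs.
End-to-end = 43.69 μs.

43.69 μs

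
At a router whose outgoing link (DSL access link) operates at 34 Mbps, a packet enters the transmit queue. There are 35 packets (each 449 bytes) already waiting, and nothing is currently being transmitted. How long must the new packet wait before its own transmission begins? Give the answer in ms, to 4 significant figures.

3.698 ms

Each queued packet: L/R = 3592/34000000 = 0.105647 ms.
35 queued → 3.69765 ms.
Queuing delay = 3.698 ms.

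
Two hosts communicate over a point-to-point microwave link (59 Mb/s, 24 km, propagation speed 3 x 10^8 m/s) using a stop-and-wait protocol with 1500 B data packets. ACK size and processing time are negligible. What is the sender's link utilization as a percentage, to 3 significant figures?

t_tx = L/R = 12000/59000000 = 0.00020339 s.
t_prop = 24000/300000000 = 8e-05 s; RTT = 0.00016 s.
Cycle = t_tx + RTT = 0.00036339 s.
Utilization = t_tx / cycle = 0.00020339/0.00036339 = 56.0 %.

56.0 %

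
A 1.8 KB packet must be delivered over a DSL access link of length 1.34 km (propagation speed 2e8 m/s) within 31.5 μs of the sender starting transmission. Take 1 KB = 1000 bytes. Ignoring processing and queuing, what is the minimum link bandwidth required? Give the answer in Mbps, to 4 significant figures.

L = 14400 bits.
Propagation delay = 1340 / 200000000 = 6.7 μs.
Transmission budget = 31.5 − 6.7 = 24.8 μs.
R ≥ L / t_tx = 14400 bits / 2.48e-05 s = 580.6 Mbps.

580.6 Mbps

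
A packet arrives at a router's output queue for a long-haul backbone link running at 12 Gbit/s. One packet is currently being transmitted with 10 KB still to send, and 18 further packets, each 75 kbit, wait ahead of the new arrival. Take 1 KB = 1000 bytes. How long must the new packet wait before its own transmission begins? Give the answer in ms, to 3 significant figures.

Each queued packet: L/R = 75000/12000000000 = 0.00625 ms.
18 queued → 0.1125 ms.
Plus remaining 80000 bits of current packet: 0.00666667 ms.
Queuing delay = 0.119 ms.

0.119 ms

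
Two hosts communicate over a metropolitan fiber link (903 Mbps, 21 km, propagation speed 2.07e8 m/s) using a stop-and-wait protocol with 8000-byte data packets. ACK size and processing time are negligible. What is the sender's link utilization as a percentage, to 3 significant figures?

t_tx = L/R = 64000/903000000 = 7.08749e-05 s.
t_prop = 21000/2.07e+08 = 0.000101449 s; RTT = 0.000202899 s.
Cycle = t_tx + RTT = 0.000273773 s.
Utilization = t_tx / cycle = 7.08749e-05/0.000273773 = 25.9 %.

25.9 %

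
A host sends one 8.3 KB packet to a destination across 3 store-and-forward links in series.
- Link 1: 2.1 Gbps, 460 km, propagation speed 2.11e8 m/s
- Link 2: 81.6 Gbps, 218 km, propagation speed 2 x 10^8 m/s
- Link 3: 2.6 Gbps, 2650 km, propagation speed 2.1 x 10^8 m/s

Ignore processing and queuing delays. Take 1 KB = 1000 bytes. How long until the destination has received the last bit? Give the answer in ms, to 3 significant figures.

L = 66400 bits.
Transmission delays (L/R per hop): 0.031619, 0.000813725, 0.0255385 ms; sum = 0.0579712 ms.
Propagation delays (d/s per hop): 2.18009, 1.09, 12.619 ms; sum = 15.8891 ms.
End-to-end = 15.9 ms.

15.9 ms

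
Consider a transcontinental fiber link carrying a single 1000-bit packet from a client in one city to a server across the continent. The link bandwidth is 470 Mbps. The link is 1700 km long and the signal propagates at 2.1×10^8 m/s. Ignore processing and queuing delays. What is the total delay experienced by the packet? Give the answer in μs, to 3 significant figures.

8100 μs

Transmission delay = L/R = 1000 / 470000000 = 2.12766 μs.
Propagation delay = d/s = 1700000 m / 210000000 m/s = 8095.24 μs.
Total = 8100 μs.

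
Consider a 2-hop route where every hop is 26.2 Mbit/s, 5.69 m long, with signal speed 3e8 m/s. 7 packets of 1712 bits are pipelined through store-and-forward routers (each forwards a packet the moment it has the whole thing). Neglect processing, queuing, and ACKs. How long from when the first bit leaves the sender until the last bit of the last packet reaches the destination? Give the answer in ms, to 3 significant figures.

Per-hop transmission t_tx = L/R = 1712/26200000 = 0.0653435 ms.
Per-hop propagation t_prop = 5.69/300000000 = 1.89667e-05 ms.
Pipeline fill: first packet needs 2·t_tx to clear all hops; remaining 6 packets each add one t_tx.
Total = (2+7-1)·t_tx + 2·t_prop = 8·0.0653435 + 2·1.89667e-05 = 0.523 ms.

0.523 ms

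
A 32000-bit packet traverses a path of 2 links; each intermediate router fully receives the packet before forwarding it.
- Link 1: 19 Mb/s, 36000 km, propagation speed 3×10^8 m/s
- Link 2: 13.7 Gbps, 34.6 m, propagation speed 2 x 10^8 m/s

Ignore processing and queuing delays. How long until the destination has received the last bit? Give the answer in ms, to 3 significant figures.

122 ms

Transmission delays (L/R per hop): 1.68421, 0.00233577 ms; sum = 1.68655 ms.
Propagation delays (d/s per hop): 120, 0.000173 ms; sum = 120 ms.
End-to-end = 122 ms.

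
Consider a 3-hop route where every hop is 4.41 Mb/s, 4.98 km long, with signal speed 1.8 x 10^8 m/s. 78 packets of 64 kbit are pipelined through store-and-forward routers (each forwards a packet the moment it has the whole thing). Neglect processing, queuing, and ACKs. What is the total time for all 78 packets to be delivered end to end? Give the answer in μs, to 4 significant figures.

Per-hop transmission t_tx = L/R = 64000/4410000 = 14512.5 μs.
Per-hop propagation t_prop = 4980/180000000 = 27.6667 μs.
Pipeline fill: first packet needs 3·t_tx to clear all hops; remaining 77 packets each add one t_tx.
Total = (3+78-1)·t_tx + 3·t_prop = 80·14512.5 + 3·27.6667 = 1161000 μs.

1161000 μs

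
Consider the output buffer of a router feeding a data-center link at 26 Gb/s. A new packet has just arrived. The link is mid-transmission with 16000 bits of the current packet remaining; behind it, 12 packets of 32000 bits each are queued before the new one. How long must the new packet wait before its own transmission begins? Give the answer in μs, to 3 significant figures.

Each queued packet: L/R = 32000/26000000000 = 1.23077 μs.
12 queued → 14.7692 μs.
Plus remaining 16000 bits of current packet: 0.615385 μs.
Queuing delay = 15.4 μs.

15.4 μs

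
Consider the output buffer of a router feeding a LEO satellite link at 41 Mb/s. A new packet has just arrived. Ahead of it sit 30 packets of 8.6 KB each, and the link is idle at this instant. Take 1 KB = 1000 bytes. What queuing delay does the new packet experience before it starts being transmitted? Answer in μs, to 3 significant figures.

50300 μs

Each queued packet: L/R = 68800/41000000 = 1678.05 μs.
30 queued → 50341.5 μs.
Queuing delay = 50300 μs.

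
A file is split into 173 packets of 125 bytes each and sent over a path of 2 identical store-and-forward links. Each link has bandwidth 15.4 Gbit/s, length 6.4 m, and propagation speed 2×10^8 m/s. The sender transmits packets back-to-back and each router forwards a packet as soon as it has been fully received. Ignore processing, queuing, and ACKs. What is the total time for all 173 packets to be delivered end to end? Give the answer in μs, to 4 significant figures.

Per-hop transmission t_tx = L/R = 1000/15400000000 = 0.0649351 μs.
Per-hop propagation t_prop = 6.4/200000000 = 0.032 μs.
Pipeline fill: first packet needs 2·t_tx to clear all hops; remaining 172 packets each add one t_tx.
Total = (2+173-1)·t_tx + 2·t_prop = 174·0.0649351 + 2·0.032 = 11.36 μs.

11.36 μs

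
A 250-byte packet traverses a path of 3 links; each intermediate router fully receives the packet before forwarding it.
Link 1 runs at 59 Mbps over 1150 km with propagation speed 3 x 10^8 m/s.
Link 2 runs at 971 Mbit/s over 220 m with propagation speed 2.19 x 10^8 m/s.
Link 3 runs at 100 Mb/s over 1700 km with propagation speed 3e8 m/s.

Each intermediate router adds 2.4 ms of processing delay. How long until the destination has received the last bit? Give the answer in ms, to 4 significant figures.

L = 250 × 8 = 2000 bits.
Transmission delays (L/R per hop): 0.0338983, 0.00205973, 0.02 ms; sum = 0.055958 ms.
Propagation delays (d/s per hop): 3.83333, 0.00100457, 5.66667 ms; sum = 9.501 ms.
Processing at 2 router(s): 2 × 2.4 ms = 4.8 ms.
End-to-end = 14.36 ms.

14.36 ms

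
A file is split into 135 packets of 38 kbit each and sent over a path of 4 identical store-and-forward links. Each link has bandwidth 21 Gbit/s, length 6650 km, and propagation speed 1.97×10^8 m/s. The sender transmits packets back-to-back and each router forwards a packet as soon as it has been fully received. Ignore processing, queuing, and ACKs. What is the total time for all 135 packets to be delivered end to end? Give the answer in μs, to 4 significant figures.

Per-hop transmission t_tx = L/R = 38000/21000000000 = 1.80952 μs.
Per-hop propagation t_prop = 6650000/197000000 = 33756.3 μs.
Pipeline fill: first packet needs 4·t_tx to clear all hops; remaining 134 packets each add one t_tx.
Total = (4+135-1)·t_tx + 4·t_prop = 138·1.80952 + 4·33756.3 = 135300 μs.

135300 μs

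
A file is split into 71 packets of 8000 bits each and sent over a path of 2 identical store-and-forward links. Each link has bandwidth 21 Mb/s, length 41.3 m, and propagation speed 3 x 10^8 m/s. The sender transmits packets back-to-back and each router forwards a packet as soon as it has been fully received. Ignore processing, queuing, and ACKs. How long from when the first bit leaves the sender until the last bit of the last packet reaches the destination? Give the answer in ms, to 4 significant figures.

Per-hop transmission t_tx = L/R = 8000/21000000 = 0.380952 ms.
Per-hop propagation t_prop = 41.3/300000000 = 0.000137667 ms.
Pipeline fill: first packet needs 2·t_tx to clear all hops; remaining 70 packets each add one t_tx.
Total = (2+71-1)·t_tx + 2·t_prop = 72·0.380952 + 2·0.000137667 = 27.43 ms.

27.43 ms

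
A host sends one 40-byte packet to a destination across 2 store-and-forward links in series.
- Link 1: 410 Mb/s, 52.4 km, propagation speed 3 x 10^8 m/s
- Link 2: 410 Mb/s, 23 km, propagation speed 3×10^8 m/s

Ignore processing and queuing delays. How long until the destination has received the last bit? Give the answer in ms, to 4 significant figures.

0.2529 ms

L = 40 × 8 = 320 bits.
Transmission delay per hop = L/R = 320/410000000 = 0.000780488 ms; 2 hops → 0.00156098 ms.
Propagation delays (d/s per hop): 0.174667, 0.0766667 ms; sum = 0.251333 ms.
End-to-end = 0.2529 ms.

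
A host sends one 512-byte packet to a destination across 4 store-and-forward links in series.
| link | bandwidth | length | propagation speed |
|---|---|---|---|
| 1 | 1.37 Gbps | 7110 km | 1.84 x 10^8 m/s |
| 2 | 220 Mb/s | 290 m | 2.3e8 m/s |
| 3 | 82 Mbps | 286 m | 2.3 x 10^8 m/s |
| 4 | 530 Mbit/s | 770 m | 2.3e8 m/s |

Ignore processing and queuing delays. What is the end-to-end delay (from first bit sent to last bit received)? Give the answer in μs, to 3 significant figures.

38700 μs

L = 512 × 8 = 4096 bits.
Transmission delays (L/R per hop): 2.98978, 18.6182, 49.9512, 7.7283 μs; sum = 79.2875 μs.
Propagation delays (d/s per hop): 38641.3, 1.26087, 1.24348, 3.34783 μs; sum = 38647.2 μs.
End-to-end = 38700 μs.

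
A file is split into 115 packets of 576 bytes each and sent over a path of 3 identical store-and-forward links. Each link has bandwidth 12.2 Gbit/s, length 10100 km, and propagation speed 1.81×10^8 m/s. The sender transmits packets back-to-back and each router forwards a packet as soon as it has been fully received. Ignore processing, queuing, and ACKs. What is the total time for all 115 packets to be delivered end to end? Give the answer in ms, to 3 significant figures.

167 ms

Per-hop transmission t_tx = L/R = 4608/12200000000 = 0.000377705 ms.
Per-hop propagation t_prop = 10100000/181000000 = 55.8011 ms.
Pipeline fill: first packet needs 3·t_tx to clear all hops; remaining 114 packets each add one t_tx.
Total = (3+115-1)·t_tx + 3·t_prop = 117·0.000377705 + 3·55.8011 = 167 ms.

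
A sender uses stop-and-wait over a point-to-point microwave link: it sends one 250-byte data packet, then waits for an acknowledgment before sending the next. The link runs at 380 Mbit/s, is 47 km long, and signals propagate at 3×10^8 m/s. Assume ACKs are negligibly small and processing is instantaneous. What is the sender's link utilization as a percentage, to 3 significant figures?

1.65 %

t_tx = L/R = 2000/380000000 = 5.26316e-06 s.
t_prop = 47000/300000000 = 0.000156667 s; RTT = 0.000313333 s.
Cycle = t_tx + RTT = 0.000318596 s.
Utilization = t_tx / cycle = 5.26316e-06/0.000318596 = 1.65 %.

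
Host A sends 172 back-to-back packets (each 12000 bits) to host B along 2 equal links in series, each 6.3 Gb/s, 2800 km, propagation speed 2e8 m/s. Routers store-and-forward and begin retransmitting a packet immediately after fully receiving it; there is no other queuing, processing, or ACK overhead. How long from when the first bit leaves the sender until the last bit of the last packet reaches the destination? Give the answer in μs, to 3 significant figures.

Per-hop transmission t_tx = L/R = 12000/6300000000 = 1.90476 μs.
Per-hop propagation t_prop = 2800000/200000000 = 14000 μs.
Pipeline fill: first packet needs 2·t_tx to clear all hops; remaining 171 packets each add one t_tx.
Total = (2+172-1)·t_tx + 2·t_prop = 173·1.90476 + 2·14000 = 28300 μs.

28300 μs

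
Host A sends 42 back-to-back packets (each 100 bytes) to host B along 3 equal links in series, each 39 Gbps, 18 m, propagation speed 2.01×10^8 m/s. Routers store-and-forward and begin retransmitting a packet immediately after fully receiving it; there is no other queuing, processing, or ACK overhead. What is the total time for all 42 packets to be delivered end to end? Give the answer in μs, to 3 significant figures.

1.17 μs

Per-hop transmission t_tx = L/R = 800/39000000000 = 0.0205128 μs.
Per-hop propagation t_prop = 18/2.01e+08 = 0.0895522 μs.
Pipeline fill: first packet needs 3·t_tx to clear all hops; remaining 41 packets each add one t_tx.
Total = (3+42-1)·t_tx + 3·t_prop = 44·0.0205128 + 3·0.0895522 = 1.17 μs.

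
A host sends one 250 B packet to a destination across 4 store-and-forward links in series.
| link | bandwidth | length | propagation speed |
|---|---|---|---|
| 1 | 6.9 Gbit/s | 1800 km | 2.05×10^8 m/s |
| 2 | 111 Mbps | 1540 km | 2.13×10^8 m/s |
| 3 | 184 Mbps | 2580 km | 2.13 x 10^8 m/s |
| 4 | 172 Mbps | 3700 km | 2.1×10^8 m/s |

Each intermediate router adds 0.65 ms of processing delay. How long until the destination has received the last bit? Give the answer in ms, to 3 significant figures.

47.7 ms

L = 250 × 8 = 2000 bits.
Transmission delays (L/R per hop): 0.000289855, 0.018018, 0.0108696, 0.0116279 ms; sum = 0.0408053 ms.
Propagation delays (d/s per hop): 8.78049, 7.23005, 12.1127, 17.619 ms; sum = 45.7423 ms.
Processing at 3 router(s): 3 × 0.65 ms = 1.95 ms.
End-to-end = 47.7 ms.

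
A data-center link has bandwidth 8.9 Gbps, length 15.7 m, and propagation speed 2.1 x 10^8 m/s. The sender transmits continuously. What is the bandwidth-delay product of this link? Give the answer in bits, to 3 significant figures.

665 bits

Propagation delay = 15.7 / 210000000 = 7.47619e-08 s.
BDP = R × t_prop = 8900000000 × 7.47619e-08 = 665.381 bits.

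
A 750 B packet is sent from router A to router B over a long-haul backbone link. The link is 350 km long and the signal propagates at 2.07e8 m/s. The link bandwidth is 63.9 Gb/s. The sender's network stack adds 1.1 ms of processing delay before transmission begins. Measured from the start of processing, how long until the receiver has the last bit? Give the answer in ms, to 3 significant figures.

L = 750 × 8 = 6000 bits.
Transmission delay = L/R = 6000 / 63900000000 = 9.38967e-05 ms.
Propagation delay = d/s = 350000 m / 2.07e+08 m/s = 1.69082 ms.
Plus processing delay 1.1 ms = 1.1 ms.
Total = 2.79 ms.

2.79 ms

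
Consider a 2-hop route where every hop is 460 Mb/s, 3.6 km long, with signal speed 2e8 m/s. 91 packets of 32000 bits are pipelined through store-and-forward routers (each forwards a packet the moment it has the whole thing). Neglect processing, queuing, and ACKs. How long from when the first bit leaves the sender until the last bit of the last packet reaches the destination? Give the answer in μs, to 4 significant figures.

Per-hop transmission t_tx = L/R = 32000/460000000 = 69.5652 μs.
Per-hop propagation t_prop = 3600/200000000 = 18 μs.
Pipeline fill: first packet needs 2·t_tx to clear all hops; remaining 90 packets each add one t_tx.
Total = (2+91-1)·t_tx + 2·t_prop = 92·69.5652 + 2·18 = 6436 μs.

6436 μs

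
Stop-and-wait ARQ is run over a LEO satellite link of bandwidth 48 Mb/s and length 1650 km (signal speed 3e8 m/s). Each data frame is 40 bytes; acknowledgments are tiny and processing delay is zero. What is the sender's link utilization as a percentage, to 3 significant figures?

0.0606 %

t_tx = L/R = 320/48000000 = 6.66667e-06 s.
t_prop = 1650000/300000000 = 0.0055 s; RTT = 0.011 s.
Cycle = t_tx + RTT = 0.0110067 s.
Utilization = t_tx / cycle = 6.66667e-06/0.0110067 = 0.0606 %.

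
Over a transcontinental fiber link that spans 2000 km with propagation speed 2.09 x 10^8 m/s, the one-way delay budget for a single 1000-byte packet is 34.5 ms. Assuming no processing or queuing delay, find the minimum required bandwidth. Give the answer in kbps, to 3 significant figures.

L = 8000 bits.
Propagation delay = 2000000 / 209000000 = 9.56938 ms.
Transmission budget = 34.5 − 9.56938 = 24.9306 ms.
R ≥ L / t_tx = 8000 bits / 0.0249306 s = 321 kbps.

321 kbps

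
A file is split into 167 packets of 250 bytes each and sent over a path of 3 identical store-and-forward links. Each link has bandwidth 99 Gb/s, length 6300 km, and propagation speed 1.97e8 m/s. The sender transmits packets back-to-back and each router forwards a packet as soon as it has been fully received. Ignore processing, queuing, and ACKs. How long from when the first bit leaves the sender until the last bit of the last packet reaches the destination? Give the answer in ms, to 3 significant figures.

Per-hop transmission t_tx = L/R = 2000/99000000000 = 2.0202e-05 ms.
Per-hop propagation t_prop = 6300000/197000000 = 31.9797 ms.
Pipeline fill: first packet needs 3·t_tx to clear all hops; remaining 166 packets each add one t_tx.
Total = (3+167-1)·t_tx + 3·t_prop = 169·2.0202e-05 + 3·31.9797 = 95.9 ms.

95.9 ms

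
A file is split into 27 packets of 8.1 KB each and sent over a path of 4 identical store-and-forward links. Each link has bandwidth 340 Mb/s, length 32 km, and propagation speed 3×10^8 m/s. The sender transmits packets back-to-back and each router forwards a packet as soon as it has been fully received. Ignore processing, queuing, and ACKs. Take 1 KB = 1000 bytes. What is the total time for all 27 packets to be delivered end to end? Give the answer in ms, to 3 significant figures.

Per-hop transmission t_tx = L/R = 64800/340000000 = 0.190588 ms.
Per-hop propagation t_prop = 32000/300000000 = 0.106667 ms.
Pipeline fill: first packet needs 4·t_tx to clear all hops; remaining 26 packets each add one t_tx.
Total = (4+27-1)·t_tx + 4·t_prop = 30·0.190588 + 4·0.106667 = 6.14 ms.

6.14 ms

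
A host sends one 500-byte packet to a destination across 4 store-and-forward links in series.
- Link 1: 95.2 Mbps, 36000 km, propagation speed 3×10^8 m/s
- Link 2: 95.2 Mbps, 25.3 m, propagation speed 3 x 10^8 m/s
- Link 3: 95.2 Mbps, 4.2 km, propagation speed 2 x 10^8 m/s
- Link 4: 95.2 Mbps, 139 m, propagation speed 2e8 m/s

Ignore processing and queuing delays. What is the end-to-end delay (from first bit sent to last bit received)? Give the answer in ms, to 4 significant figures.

120.2 ms

L = 500 × 8 = 4000 bits.
Transmission delay per hop = L/R = 4000/95200000 = 0.0420168 ms; 4 hops → 0.168067 ms.
Propagation delays (d/s per hop): 120, 8.43333e-05, 0.021, 0.000695 ms; sum = 120.022 ms.
End-to-end = 120.2 ms.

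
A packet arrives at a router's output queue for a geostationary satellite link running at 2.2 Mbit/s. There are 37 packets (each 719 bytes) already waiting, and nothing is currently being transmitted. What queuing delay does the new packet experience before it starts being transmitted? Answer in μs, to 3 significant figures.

96700 μs

Each queued packet: L/R = 5752/2200000 = 2614.55 μs.
37 queued → 96738.2 μs.
Queuing delay = 96700 μs.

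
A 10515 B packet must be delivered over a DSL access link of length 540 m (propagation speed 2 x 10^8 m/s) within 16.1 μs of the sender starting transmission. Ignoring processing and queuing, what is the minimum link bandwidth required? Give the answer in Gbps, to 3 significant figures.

L = 84120 bits.
Propagation delay = 540 / 200000000 = 2.7 μs.
Transmission budget = 16.1 − 2.7 = 13.4 μs.
R ≥ L / t_tx = 84120 bits / 1.34e-05 s = 6.28 Gbps.

6.28 Gbps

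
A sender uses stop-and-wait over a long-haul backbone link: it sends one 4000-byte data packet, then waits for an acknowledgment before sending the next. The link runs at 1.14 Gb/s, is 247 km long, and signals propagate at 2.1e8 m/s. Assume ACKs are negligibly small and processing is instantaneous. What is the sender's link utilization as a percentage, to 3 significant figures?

1.18 %

t_tx = L/R = 32000/1140000000 = 2.80702e-05 s.
t_prop = 247000/210000000 = 0.00117619 s; RTT = 0.00235238 s.
Cycle = t_tx + RTT = 0.00238045 s.
Utilization = t_tx / cycle = 2.80702e-05/0.00238045 = 1.18 %.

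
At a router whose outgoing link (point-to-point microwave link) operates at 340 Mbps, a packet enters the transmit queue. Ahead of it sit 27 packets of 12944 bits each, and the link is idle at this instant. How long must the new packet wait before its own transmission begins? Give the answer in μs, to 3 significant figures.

Each queued packet: L/R = 12944/340000000 = 38.0706 μs.
27 queued → 1027.91 μs.
Queuing delay = 1030 μs.

1030 μs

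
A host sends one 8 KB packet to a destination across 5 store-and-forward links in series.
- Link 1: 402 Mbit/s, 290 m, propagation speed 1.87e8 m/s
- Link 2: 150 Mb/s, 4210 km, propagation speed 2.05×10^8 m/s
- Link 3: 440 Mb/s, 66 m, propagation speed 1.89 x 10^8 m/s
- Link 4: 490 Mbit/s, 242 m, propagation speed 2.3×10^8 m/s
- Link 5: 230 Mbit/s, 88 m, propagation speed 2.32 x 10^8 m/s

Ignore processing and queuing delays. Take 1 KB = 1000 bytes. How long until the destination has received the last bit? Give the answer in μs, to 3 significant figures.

L = 64000 bits.
Transmission delays (L/R per hop): 159.204, 426.667, 145.455, 130.612, 278.261 μs; sum = 1140.2 μs.
Propagation delays (d/s per hop): 1.5508, 20536.6, 0.349206, 1.05217, 0.37931 μs; sum = 20539.9 μs.
End-to-end = 21700 μs.

21700 μs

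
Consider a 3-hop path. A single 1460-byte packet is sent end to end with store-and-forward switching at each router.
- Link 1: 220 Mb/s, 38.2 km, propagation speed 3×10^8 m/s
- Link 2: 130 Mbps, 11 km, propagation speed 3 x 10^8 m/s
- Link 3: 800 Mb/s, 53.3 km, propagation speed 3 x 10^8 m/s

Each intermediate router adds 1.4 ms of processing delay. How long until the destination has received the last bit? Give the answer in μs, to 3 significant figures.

3300 μs

L = 1460 × 8 = 11680 bits.
Transmission delays (L/R per hop): 53.0909, 89.8462, 14.6 μs; sum = 157.537 μs.
Propagation delays (d/s per hop): 127.333, 36.6667, 177.667 μs; sum = 341.667 μs.
Processing at 2 router(s): 2 × 1.4 ms = 2800 μs.
End-to-end = 3300 μs.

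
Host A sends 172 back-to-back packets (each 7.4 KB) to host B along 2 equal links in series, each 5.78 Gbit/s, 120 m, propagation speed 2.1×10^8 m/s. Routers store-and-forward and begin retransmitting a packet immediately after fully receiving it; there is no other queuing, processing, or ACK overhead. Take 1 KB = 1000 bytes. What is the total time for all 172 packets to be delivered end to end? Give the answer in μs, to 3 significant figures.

1770 μs

Per-hop transmission t_tx = L/R = 59200/5780000000 = 10.2422 μs.
Per-hop propagation t_prop = 120/210000000 = 0.571429 μs.
Pipeline fill: first packet needs 2·t_tx to clear all hops; remaining 171 packets each add one t_tx.
Total = (2+172-1)·t_tx + 2·t_prop = 173·10.2422 + 2·0.571429 = 1770 μs.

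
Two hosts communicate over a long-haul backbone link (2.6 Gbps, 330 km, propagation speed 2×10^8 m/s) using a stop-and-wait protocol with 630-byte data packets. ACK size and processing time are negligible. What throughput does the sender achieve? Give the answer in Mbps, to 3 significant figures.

1.53 Mbps

t_tx = L/R = 5040/2600000000 = 1.93846e-06 s.
t_prop = 330000/200000000 = 0.00165 s; RTT = 0.0033 s.
Cycle = t_tx + RTT = 0.00330194 s.
Throughput = L / cycle = 5040 / 0.00330194 = 1.53 Mbps.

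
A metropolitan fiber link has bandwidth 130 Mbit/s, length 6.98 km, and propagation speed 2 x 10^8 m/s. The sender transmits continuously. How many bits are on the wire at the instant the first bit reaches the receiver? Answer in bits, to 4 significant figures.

Propagation delay = 6980 / 200000000 = 3.49e-05 s.
BDP = R × t_prop = 130000000 × 3.49e-05 = 4537 bits.

4537 bits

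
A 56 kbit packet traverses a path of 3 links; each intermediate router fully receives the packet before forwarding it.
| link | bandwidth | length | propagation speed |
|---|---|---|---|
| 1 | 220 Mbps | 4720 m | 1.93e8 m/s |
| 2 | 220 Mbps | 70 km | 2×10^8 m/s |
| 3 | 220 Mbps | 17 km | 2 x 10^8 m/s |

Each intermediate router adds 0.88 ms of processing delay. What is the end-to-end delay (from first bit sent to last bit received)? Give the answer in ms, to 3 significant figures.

L = 56000 bits.
Transmission delay per hop = L/R = 56000/220000000 = 0.254545 ms; 3 hops → 0.763636 ms.
Propagation delays (d/s per hop): 0.024456, 0.35, 0.085 ms; sum = 0.459456 ms.
Processing at 2 router(s): 2 × 0.88 ms = 1.76 ms.
End-to-end = 2.98 ms.

2.98 ms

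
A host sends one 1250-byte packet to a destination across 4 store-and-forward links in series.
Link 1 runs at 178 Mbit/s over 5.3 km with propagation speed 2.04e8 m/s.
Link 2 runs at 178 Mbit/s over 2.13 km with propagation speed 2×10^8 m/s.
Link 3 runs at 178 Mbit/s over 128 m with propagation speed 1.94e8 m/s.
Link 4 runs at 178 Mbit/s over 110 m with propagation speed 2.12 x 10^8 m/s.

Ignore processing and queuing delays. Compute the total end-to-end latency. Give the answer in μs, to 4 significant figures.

262.5 μs

L = 1250 × 8 = 10000 bits.
Transmission delay per hop = L/R = 10000/178000000 = 56.1798 μs; 4 hops → 224.719 μs.
Propagation delays (d/s per hop): 25.9804, 10.65, 0.659794, 0.518868 μs; sum = 37.8091 μs.
End-to-end = 262.5 μs.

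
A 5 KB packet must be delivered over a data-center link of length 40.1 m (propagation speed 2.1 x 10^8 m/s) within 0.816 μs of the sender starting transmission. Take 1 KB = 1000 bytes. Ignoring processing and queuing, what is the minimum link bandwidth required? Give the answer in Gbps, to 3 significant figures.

64.0 Gbps

L = 40000 bits.
Propagation delay = 40.1 / 210000000 = 0.190952 μs.
Transmission budget = 0.816 − 0.190952 = 0.625048 μs.
R ≥ L / t_tx = 40000 bits / 6.25048e-07 s = 64.0 Gbps.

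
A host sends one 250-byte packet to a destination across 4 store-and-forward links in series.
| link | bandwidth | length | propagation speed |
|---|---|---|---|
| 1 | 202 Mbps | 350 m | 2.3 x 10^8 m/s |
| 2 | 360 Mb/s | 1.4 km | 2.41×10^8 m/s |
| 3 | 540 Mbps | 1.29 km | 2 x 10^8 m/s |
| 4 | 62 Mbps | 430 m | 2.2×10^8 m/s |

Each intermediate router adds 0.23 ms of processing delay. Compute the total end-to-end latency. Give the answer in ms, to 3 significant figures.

L = 250 × 8 = 2000 bits.
Transmission delays (L/R per hop): 0.00990099, 0.00555556, 0.0037037, 0.0322581 ms; sum = 0.0514183 ms.
Propagation delays (d/s per hop): 0.00152174, 0.00580913, 0.00645, 0.00195455 ms; sum = 0.0157354 ms.
Processing at 3 router(s): 3 × 0.23 ms = 0.69 ms.
End-to-end = 0.757 ms.

0.757 ms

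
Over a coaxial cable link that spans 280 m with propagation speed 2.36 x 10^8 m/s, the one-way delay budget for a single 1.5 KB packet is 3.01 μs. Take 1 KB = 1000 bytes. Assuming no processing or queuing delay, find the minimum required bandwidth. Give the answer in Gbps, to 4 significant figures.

L = 12000 bits.
Propagation delay = 280 / 236000000 = 1.18644 μs.
Transmission budget = 3.01 − 1.18644 = 1.82356 μs.
R ≥ L / t_tx = 12000 bits / 1.82356e-06 s = 6.581 Gbps.

6.581 Gbps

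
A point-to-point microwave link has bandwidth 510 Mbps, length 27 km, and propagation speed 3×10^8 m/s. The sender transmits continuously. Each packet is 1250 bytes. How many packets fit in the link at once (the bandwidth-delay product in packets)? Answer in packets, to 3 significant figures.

Propagation delay = 27000 / 300000000 = 9e-05 s.
BDP = R × t_prop = 510000000 × 9e-05 = 45900 bits.
In packets of 10000 bits: 4.59 packets.

4.59 packets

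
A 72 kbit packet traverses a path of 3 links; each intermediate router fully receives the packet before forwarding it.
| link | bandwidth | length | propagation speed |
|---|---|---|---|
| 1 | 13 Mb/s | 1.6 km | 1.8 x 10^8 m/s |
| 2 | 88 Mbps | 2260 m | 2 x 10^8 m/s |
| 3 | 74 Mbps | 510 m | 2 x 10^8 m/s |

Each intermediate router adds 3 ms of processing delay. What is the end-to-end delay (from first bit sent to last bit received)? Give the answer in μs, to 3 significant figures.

L = 72000 bits.
Transmission delays (L/R per hop): 5538.46, 818.182, 972.973 μs; sum = 7329.62 μs.
Propagation delays (d/s per hop): 8.88889, 11.3, 2.55 μs; sum = 22.7389 μs.
Processing at 2 router(s): 2 × 3 ms = 6000 μs.
End-to-end = 13400 μs.

13400 μs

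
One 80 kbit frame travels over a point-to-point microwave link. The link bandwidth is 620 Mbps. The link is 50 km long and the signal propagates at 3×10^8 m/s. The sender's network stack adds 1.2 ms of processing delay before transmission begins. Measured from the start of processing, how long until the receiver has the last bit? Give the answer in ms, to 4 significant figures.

L = 80000 bits.
Transmission delay = L/R = 80000 / 620000000 = 0.129032 ms.
Propagation delay = d/s = 50000 m / 300000000 m/s = 0.166667 ms.
Plus processing delay 1.2 ms = 1.2 ms.
Total = 1.496 ms.

1.496 ms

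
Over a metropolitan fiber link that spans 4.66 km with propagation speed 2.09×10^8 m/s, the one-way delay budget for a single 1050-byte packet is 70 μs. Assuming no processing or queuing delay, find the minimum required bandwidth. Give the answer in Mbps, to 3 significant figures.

L = 8400 bits.
Propagation delay = 4660 / 209000000 = 22.2967 μs.
Transmission budget = 70 − 22.2967 = 47.7033 μs.
R ≥ L / t_tx = 8400 bits / 4.77033e-05 s = 176 Mbps.

176 Mbps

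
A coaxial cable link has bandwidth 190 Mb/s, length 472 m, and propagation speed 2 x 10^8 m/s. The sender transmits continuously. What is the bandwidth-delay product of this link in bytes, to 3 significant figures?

Propagation delay = 472 / 200000000 = 2.36e-06 s.
BDP = R × t_prop = 190000000 × 2.36e-06 = 448.4 bits.
In bytes: 448.4/8 = 56.1 bytes.

56.1 bytes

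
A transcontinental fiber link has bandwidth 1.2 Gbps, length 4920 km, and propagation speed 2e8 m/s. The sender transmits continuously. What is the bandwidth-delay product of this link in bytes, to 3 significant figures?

3690000 bytes

Propagation delay = 4920000 / 200000000 = 0.0246 s.
BDP = R × t_prop = 1200000000 × 0.0246 = 29520000 bits.
In bytes: 29520000/8 = 3690000 bytes.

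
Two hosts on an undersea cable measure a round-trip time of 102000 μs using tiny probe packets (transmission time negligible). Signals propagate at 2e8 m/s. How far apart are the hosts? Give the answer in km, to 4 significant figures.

One-way propagation = RTT/2 = 51000 μs.
d = s × t = 200000000 × 0.051 = 10200 km.

10200 km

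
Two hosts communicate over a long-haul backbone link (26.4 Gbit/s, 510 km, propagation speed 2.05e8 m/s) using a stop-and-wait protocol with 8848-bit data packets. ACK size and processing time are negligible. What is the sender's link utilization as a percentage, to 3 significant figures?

0.00674 %

t_tx = L/R = 8848/26400000000 = 3.35152e-07 s.
t_prop = 510000/2.05e+08 = 0.0024878 s; RTT = 0.00497561 s.
Cycle = t_tx + RTT = 0.00497594 s.
Utilization = t_tx / cycle = 3.35152e-07/0.00497594 = 0.00674 %.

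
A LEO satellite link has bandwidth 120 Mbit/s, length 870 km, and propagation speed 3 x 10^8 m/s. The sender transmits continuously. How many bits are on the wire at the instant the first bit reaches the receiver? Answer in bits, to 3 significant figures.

348000 bits

Propagation delay = 870000 / 300000000 = 0.0029 s.
BDP = R × t_prop = 120000000 × 0.0029 = 348000 bits.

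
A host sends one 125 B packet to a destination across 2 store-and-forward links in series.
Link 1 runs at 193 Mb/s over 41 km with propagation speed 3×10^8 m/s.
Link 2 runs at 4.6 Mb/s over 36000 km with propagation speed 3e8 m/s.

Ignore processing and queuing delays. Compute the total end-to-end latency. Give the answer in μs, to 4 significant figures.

L = 125 × 8 = 1000 bits.
Transmission delays (L/R per hop): 5.18135, 217.391 μs; sum = 222.573 μs.
Propagation delays (d/s per hop): 136.667, 120000 μs; sum = 120137 μs.
End-to-end = 120400 μs.

120400 μs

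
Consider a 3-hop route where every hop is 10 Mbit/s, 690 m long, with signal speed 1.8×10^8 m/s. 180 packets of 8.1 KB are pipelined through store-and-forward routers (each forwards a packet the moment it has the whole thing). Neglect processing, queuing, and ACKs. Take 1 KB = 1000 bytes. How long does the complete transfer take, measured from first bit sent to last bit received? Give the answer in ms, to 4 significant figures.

1179 ms

Per-hop transmission t_tx = L/R = 64800/10000000 = 6.48 ms.
Per-hop propagation t_prop = 690/180000000 = 0.00383333 ms.
Pipeline fill: first packet needs 3·t_tx to clear all hops; remaining 179 packets each add one t_tx.
Total = (3+180-1)·t_tx + 3·t_prop = 182·6.48 + 3·0.00383333 = 1179 ms.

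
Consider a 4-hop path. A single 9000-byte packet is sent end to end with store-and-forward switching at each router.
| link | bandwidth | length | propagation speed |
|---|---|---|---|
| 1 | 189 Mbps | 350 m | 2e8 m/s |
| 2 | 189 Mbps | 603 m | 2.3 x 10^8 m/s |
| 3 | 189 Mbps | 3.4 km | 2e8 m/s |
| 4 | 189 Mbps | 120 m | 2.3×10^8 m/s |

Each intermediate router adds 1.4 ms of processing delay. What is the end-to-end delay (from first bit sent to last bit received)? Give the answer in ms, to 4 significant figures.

L = 9000 × 8 = 72000 bits.
Transmission delay per hop = L/R = 72000/189000000 = 0.380952 ms; 4 hops → 1.52381 ms.
Propagation delays (d/s per hop): 0.00175, 0.00262174, 0.017, 0.000521739 ms; sum = 0.0218935 ms.
Processing at 3 router(s): 3 × 1.4 ms = 4.2 ms.
End-to-end = 5.746 ms.

5.746 ms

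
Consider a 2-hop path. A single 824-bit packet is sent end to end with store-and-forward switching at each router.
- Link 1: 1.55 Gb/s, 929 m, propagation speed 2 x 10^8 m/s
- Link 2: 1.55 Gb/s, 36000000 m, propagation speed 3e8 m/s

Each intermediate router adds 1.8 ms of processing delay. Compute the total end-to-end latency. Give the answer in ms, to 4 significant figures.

121.8 ms

Transmission delay per hop = L/R = 824/1550000000 = 0.000531613 ms; 2 hops → 0.00106323 ms.
Propagation delays (d/s per hop): 0.004645, 120 ms; sum = 120.005 ms.
Processing at 1 router(s): 1 × 1.8 ms = 1.8 ms.
End-to-end = 121.8 ms.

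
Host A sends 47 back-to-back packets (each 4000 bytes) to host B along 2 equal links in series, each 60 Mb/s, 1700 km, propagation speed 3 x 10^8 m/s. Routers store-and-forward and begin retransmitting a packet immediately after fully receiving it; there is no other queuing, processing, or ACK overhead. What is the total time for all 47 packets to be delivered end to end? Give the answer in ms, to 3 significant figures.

Per-hop transmission t_tx = L/R = 32000/60000000 = 0.533333 ms.
Per-hop propagation t_prop = 1700000/300000000 = 5.66667 ms.
Pipeline fill: first packet needs 2·t_tx to clear all hops; remaining 46 packets each add one t_tx.
Total = (2+47-1)·t_tx + 2·t_prop = 48·0.533333 + 2·5.66667 = 36.9 ms.

36.9 ms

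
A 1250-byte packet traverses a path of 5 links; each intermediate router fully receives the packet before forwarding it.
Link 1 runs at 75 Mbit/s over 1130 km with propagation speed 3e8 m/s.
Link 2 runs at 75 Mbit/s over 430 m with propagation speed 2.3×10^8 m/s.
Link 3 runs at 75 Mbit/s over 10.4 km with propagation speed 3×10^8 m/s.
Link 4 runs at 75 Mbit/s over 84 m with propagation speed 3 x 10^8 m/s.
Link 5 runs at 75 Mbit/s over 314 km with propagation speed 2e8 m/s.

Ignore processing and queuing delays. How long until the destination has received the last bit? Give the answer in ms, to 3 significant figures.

L = 1250 × 8 = 10000 bits.
Transmission delay per hop = L/R = 10000/75000000 = 0.133333 ms; 5 hops → 0.666667 ms.
Propagation delays (d/s per hop): 3.76667, 0.00186957, 0.0346667, 0.00028, 1.57 ms; sum = 5.37348 ms.
End-to-end = 6.04 ms.

6.04 ms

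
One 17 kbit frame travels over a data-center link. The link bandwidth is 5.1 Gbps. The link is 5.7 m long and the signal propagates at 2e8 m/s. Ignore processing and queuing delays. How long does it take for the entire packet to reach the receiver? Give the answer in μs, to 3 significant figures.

L = 17000 bits.
Transmission delay = L/R = 17000 / 5100000000 = 3.33333 μs.
Propagation delay = d/s = 5.7 m / 200000000 m/s = 0.0285 μs.
Total = 3.36 μs.

3.36 μs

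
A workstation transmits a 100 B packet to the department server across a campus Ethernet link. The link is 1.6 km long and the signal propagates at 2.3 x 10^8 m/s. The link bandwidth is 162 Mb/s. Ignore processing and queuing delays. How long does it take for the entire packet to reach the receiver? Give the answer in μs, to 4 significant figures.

11.89 μs

L = 100 × 8 = 800 bits.
Transmission delay = L/R = 800 / 162000000 = 4.93827 μs.
Propagation delay = d/s = 1600 m / 2.3e+08 m/s = 6.95652 μs.
Total = 11.89 μs.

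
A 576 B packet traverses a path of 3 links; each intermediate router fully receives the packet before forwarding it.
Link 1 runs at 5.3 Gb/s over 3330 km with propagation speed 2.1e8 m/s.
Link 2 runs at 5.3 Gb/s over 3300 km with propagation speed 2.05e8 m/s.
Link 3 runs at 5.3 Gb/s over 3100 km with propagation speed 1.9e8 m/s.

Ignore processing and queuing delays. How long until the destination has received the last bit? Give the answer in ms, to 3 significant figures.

48.3 ms

L = 576 × 8 = 4608 bits.
Transmission delay per hop = L/R = 4608/5300000000 = 0.000869434 ms; 3 hops → 0.0026083 ms.
Propagation delays (d/s per hop): 15.8571, 16.0976, 16.3158 ms; sum = 48.2705 ms.
End-to-end = 48.3 ms.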